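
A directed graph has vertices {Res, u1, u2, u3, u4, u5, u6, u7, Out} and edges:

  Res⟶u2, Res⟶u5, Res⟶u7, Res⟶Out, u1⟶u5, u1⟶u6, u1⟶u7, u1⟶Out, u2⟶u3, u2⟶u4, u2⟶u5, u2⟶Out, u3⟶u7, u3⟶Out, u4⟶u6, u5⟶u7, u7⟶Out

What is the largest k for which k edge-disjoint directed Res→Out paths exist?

Assign every edge capacity 1; by Menger, the answer equals the max flow.
Path Res→Out (+1); total 1.
Path Res→u2→Out (+1); total 2.
Path Res→u7→Out (+1); total 3.
No residual Res→Out path; max flow = 3.
Certifying cut of size 3: {Res→Out, Res→u2, u7→Out}.

3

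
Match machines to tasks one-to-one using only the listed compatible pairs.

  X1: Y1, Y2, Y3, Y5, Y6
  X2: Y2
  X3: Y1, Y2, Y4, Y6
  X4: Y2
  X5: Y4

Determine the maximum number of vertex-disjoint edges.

Unit-capacity flow: source→left, listed edges, right→sink; max matching = max flow.
Augmenting path X1→Y1 (+1); matched 1.
Augmenting path X2→Y2 (+1); matched 2.
Augmenting path X3→Y4 (+1); matched 3.
Augmenting path X5→Y4→X3→Y6 (+1); matched 4.
No augmenting path remains; maximum matching = 4.
König certificate: {X1, X3, X5, Y2} is a vertex cover of size 4 (every listed pair touches it), so no matching can be larger.

4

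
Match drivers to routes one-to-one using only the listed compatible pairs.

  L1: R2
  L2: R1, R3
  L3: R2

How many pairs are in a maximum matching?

2

Unit-capacity flow: source→left, listed edges, right→sink; max matching = max flow.
Augmenting path L1→R2 (+1); matched 1.
Augmenting path L2→R1 (+1); matched 2.
No augmenting path remains; maximum matching = 2.
König certificate: {L2, R2} is a vertex cover of size 2 (every listed pair touches it), so no matching can be larger.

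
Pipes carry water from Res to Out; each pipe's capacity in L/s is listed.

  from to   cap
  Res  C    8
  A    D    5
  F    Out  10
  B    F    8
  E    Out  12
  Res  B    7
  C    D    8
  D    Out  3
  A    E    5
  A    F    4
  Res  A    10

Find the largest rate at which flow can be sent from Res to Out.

Augment Res→A→D→Out: bottleneck 3, flow now 3.
Augment Res→A→E→Out: bottleneck 5, flow now 8.
Augment Res→A→F→Out: bottleneck 2, flow now 10.
Augment Res→B→F→Out: bottleneck 7, flow now 17.
Augment Res→C→D→A→F→Out: bottleneck 1, flow now 18. (uses reverse residual edge)
No augmenting path remains; maximum flow = 18.
In the residual graph, reachable from Res: {Res, A, B, C, D, F}.
Min-cut edges: A→E (5), D→Out (3), F→Out (10); capacity 5 + 3 + 10 = 18.
This cut is saturated, so no flow can exceed 18.

18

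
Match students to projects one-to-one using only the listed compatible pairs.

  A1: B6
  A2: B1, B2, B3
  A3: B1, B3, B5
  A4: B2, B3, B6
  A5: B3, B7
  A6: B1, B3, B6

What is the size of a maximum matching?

6

Unit-capacity flow: source→left, listed edges, right→sink; max matching = max flow.
Augmenting path A1→B6 (+1); matched 1.
Augmenting path A2→B1 (+1); matched 2.
Augmenting path A3→B3 (+1); matched 3.
Augmenting path A4→B2 (+1); matched 4.
Augmenting path A5→B7 (+1); matched 5.
Augmenting path A6→B3→A3→B5 (+1); matched 6.
No augmenting path remains; maximum matching = 6.
König certificate: {A1, A2, A3, A4, A5, A6} is a vertex cover of size 6 (every listed pair touches it), so no matching can be larger.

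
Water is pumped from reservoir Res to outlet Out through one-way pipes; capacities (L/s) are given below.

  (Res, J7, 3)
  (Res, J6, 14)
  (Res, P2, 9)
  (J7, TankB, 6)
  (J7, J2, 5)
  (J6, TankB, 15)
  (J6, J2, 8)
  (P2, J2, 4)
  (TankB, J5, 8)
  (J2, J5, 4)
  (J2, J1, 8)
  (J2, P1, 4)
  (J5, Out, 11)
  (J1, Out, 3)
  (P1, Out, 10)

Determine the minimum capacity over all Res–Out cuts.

Augment Res→J7→TankB→J5→Out: bottleneck 3, flow now 3.
Augment Res→J6→TankB→J5→Out: bottleneck 5, flow now 8.
Augment Res→J6→J2→J5→Out: bottleneck 3, flow now 11.
Augment Res→J6→J2→J1→Out: bottleneck 3, flow now 14.
Augment Res→J6→J2→P1→Out: bottleneck 2, flow now 16.
Augment Res→P2→J2→P1→Out: bottleneck 2, flow now 18.
No augmenting path remains; maximum flow = 18.
By max-flow min-cut, the minimum cut capacity equals the max flow.
In the residual graph, reachable from Res: {Res, J7, J6, P2, TankB, J2, J5, J1}.
Min-cut edges: J2→P1 (4), J5→Out (11), J1→Out (3); capacity 4 + 11 + 3 = 18.

18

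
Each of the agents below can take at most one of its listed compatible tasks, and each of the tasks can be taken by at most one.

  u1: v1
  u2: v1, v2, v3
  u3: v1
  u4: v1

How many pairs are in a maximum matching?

2

Unit-capacity flow: source→left, listed edges, right→sink; max matching = max flow.
Augmenting path u1→v1 (+1); matched 1.
Augmenting path u2→v2 (+1); matched 2.
No augmenting path remains; maximum matching = 2.
König certificate: {u2, v1} is a vertex cover of size 2 (every listed pair touches it), so no matching can be larger.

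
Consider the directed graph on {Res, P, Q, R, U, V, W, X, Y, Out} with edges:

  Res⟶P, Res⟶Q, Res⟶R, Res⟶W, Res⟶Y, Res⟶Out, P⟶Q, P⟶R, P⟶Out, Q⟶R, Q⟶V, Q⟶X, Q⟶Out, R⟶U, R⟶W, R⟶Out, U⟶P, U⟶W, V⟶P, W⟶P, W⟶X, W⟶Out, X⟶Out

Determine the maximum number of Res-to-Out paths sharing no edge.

5

Assign every edge capacity 1; by Menger, the answer equals the max flow.
Path Res→Out (+1); total 1.
Path Res→P→Out (+1); total 2.
Path Res→Q→Out (+1); total 3.
Path Res→R→Out (+1); total 4.
Path Res→W→Out (+1); total 5.
No residual Res→Out path; max flow = 5.
Certifying cut of size 5: {Res→Out, Res→P, Res→Q, Res→R, Res→W}.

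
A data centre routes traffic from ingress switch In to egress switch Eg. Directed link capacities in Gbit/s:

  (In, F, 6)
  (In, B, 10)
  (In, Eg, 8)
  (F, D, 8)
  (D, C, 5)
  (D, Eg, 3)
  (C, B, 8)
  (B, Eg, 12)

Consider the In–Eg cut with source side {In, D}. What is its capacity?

32

Edges leaving {In, D}: In→F (6), In→B (10), In→Eg (8), D→C (5), D→Eg (3).
Cut capacity = 6 + 10 + 8 + 5 + 3 = 32.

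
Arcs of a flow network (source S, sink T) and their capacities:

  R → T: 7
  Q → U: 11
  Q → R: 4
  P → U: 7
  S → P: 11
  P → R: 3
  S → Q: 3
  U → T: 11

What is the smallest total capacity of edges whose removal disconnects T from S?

Augment S→P→R→T: bottleneck 3, flow now 3.
Augment S→P→U→T: bottleneck 7, flow now 10.
Augment S→Q→R→T: bottleneck 3, flow now 13.
No augmenting path remains; maximum flow = 13.
By max-flow min-cut, the minimum cut capacity equals the max flow.
In the residual graph, reachable from S: {S, P}.
Min-cut edges: S→Q (3), P→R (3), P→U (7); capacity 3 + 3 + 7 = 13.

13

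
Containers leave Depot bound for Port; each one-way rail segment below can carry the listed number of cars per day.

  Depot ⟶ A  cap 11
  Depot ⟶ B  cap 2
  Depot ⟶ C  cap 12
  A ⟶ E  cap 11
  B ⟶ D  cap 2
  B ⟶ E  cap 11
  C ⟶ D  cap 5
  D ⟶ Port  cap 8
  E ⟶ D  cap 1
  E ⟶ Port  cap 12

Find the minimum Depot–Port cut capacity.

Augment Depot→A→E→Port: bottleneck 11, flow now 11.
Augment Depot→B→D→Port: bottleneck 2, flow now 13.
Augment Depot→C→D→Port: bottleneck 5, flow now 18.
No augmenting path remains; maximum flow = 18.
By max-flow min-cut, the minimum cut capacity equals the max flow.
In the residual graph, reachable from Depot: {Depot, C}.
Min-cut edges: Depot→A (11), Depot→B (2), C→D (5); capacity 11 + 2 + 5 = 18.

18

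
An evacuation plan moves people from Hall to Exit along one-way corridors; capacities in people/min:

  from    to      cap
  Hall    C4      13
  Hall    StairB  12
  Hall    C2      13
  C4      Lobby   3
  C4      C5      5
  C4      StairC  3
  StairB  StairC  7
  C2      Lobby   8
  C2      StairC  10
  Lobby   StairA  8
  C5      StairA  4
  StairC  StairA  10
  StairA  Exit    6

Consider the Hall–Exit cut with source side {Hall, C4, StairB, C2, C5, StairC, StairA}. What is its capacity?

Edges leaving {Hall, C4, StairB, C2, C5, StairC, StairA}: C4→Lobby (3), C2→Lobby (8), StairA→Exit (6).
Cut capacity = 3 + 8 + 6 = 17.

17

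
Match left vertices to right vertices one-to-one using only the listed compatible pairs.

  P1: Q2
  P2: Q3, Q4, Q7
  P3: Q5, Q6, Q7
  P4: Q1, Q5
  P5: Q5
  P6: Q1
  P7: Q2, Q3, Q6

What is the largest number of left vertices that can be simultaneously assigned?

Unit-capacity flow: source→left, listed edges, right→sink; max matching = max flow.
Augmenting path P1→Q2 (+1); matched 1.
Augmenting path P2→Q3 (+1); matched 2.
Augmenting path P3→Q5 (+1); matched 3.
Augmenting path P4→Q1 (+1); matched 4.
Augmenting path P7→Q6 (+1); matched 5.
Augmenting path P5→Q5→P3→Q7 (+1); matched 6.
No augmenting path remains; maximum matching = 6.
König certificate: {P1, P2, P3, P7, Q1, Q5} is a vertex cover of size 6 (every listed pair touches it), so no matching can be larger.

6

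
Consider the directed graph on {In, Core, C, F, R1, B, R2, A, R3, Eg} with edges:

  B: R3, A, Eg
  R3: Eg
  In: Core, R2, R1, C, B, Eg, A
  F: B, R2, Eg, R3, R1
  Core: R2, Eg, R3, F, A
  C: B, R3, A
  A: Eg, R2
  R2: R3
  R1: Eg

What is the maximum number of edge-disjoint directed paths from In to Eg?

6

Assign every edge capacity 1; by Menger, the answer equals the max flow.
Path In→Eg (+1); total 1.
Path In→Core→Eg (+1); total 2.
Path In→R1→Eg (+1); total 3.
Path In→B→Eg (+1); total 4.
Path In→A→Eg (+1); total 5.
Path In→C→R3→Eg (+1); total 6.
No residual In→Eg path; max flow = 6.
Certifying cut of size 6: {A→Eg, B→Eg, In→Core, In→Eg, In→R1, R3→Eg}.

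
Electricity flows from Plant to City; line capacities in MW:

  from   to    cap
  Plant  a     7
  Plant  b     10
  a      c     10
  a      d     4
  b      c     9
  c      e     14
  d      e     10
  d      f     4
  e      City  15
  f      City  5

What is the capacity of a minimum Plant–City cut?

16

Augment Plant→a→c→e→City: bottleneck 7, flow now 7.
Augment Plant→b→c→e→City: bottleneck 7, flow now 14.
Augment Plant→b→c→a→d→e→City: bottleneck 1, flow now 15. (uses reverse residual edge)
Augment Plant→b→c→a→d→f→City: bottleneck 1, flow now 16. (uses reverse residual edge)
No augmenting path remains; maximum flow = 16.
By max-flow min-cut, the minimum cut capacity equals the max flow.
In the residual graph, reachable from Plant: {Plant, b}.
Min-cut edges: Plant→a (7), b→c (9); capacity 7 + 9 = 16.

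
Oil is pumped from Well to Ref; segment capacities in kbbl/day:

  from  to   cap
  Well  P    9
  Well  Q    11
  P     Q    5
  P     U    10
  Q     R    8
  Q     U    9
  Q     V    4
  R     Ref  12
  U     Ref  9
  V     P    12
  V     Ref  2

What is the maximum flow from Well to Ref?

Augment Well→P→U→Ref: bottleneck 9, flow now 9.
Augment Well→Q→R→Ref: bottleneck 8, flow now 17.
Augment Well→Q→V→Ref: bottleneck 2, flow now 19.
No augmenting path remains; maximum flow = 19.
In the residual graph, reachable from Well: {Well, P, Q, U, V}.
Min-cut edges: Q→R (8), U→Ref (9), V→Ref (2); capacity 8 + 9 + 2 = 19.
This cut is saturated, so no flow can exceed 19.

19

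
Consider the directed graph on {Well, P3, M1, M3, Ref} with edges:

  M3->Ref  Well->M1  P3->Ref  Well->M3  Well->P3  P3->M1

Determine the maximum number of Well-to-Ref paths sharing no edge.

2

Assign every edge capacity 1; by Menger, the answer equals the max flow.
Path Well→P3→Ref (+1); total 1.
Path Well→M3→Ref (+1); total 2.
No residual Well→Ref path; max flow = 2.
Certifying cut of size 2: {Well→M3, Well→P3}.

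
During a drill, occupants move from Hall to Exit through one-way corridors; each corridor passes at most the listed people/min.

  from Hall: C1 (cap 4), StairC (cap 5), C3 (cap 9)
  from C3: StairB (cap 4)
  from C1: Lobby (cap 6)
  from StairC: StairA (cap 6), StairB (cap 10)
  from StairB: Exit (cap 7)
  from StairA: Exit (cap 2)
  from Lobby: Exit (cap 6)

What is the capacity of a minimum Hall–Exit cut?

13

Augment Hall→C3→StairB→Exit: bottleneck 4, flow now 4.
Augment Hall→C1→Lobby→Exit: bottleneck 4, flow now 8.
Augment Hall→StairC→StairB→Exit: bottleneck 3, flow now 11.
Augment Hall→StairC→StairA→Exit: bottleneck 2, flow now 13.
No augmenting path remains; maximum flow = 13.
By max-flow min-cut, the minimum cut capacity equals the max flow.
In the residual graph, reachable from Hall: {Hall, C3}.
Min-cut edges: Hall→C1 (4), Hall→StairC (5), C3→StairB (4); capacity 4 + 5 + 4 = 13.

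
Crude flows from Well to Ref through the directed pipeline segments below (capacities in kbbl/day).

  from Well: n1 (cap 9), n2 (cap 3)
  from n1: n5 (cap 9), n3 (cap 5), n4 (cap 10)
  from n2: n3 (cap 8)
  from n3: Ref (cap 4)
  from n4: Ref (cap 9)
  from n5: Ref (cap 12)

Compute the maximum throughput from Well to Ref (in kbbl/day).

12

Augment Well→n1→n3→Ref: bottleneck 4, flow now 4.
Augment Well→n1→n4→Ref: bottleneck 5, flow now 9.
Augment Well→n2→n3→n1→n4→Ref: bottleneck 3, flow now 12. (uses reverse residual edge)
No augmenting path remains; maximum flow = 12.
In the residual graph, reachable from Well: {Well}.
Min-cut edges: Well→n1 (9), Well→n2 (3); capacity 9 + 3 = 12.
This cut is saturated, so no flow can exceed 12.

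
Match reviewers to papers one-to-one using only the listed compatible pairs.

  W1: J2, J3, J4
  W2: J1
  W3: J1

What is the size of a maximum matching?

Unit-capacity flow: source→left, listed edges, right→sink; max matching = max flow.
Augmenting path W1→J2 (+1); matched 1.
Augmenting path W2→J1 (+1); matched 2.
No augmenting path remains; maximum matching = 2.
König certificate: {W1, J1} is a vertex cover of size 2 (every listed pair touches it), so no matching can be larger.

2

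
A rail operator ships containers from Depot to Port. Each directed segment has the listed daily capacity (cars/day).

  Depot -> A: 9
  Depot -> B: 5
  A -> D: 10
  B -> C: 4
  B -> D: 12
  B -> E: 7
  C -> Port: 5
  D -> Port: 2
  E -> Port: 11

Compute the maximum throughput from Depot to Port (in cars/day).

Augment Depot→A→D→Port: bottleneck 2, flow now 2.
Augment Depot→B→C→Port: bottleneck 4, flow now 6.
Augment Depot→B→E→Port: bottleneck 1, flow now 7.
No augmenting path remains; maximum flow = 7.
In the residual graph, reachable from Depot: {Depot, A, D}.
Min-cut edges: Depot→B (5), D→Port (2); capacity 5 + 2 = 7.
This cut is saturated, so no flow can exceed 7.

7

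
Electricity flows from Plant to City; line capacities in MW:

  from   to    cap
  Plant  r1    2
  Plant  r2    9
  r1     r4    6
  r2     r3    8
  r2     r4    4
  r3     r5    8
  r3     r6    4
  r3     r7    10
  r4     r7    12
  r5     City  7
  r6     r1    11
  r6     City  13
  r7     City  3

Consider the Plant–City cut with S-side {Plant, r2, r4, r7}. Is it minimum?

No — its capacity is 13, but the minimum cut has capacity 11.

Given cut capacity: 2 + 8 + 3 = 13.
Augment Plant→r1→r4→r7→City: bottleneck 2, flow now 2.
Augment Plant→r2→r3→r5→City: bottleneck 7, flow now 9.
Augment Plant→r2→r3→r6→City: bottleneck 1, flow now 10.
Augment Plant→r2→r4→r7→City: bottleneck 1, flow now 11.
No augmenting path remains; maximum flow = 11.
In the residual graph, reachable from Plant: {Plant}.
Min-cut edges: Plant→r1 (2), Plant→r2 (9); capacity 2 + 9 = 11.
Cut capacity 13 exceeds the max flow 11, so it is not minimum.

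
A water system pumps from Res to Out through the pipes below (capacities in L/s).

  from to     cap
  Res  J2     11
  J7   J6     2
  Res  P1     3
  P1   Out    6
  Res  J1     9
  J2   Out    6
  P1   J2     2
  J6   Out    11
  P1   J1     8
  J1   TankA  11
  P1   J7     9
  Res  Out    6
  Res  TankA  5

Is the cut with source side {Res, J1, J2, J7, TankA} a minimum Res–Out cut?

No — its capacity is 17, but the minimum cut has capacity 15.

Given cut capacity: 3 + 6 + 6 + 2 = 17.
Augment Res→Out: bottleneck 6, flow now 6.
Augment Res→P1→Out: bottleneck 3, flow now 9.
Augment Res→J2→Out: bottleneck 6, flow now 15.
No augmenting path remains; maximum flow = 15.
In the residual graph, reachable from Res: {Res, J1, J2, TankA}.
Min-cut edges: Res→P1 (3), Res→Out (6), J2→Out (6); capacity 3 + 6 + 6 = 15.
Cut capacity 17 exceeds the max flow 15, so it is not minimum.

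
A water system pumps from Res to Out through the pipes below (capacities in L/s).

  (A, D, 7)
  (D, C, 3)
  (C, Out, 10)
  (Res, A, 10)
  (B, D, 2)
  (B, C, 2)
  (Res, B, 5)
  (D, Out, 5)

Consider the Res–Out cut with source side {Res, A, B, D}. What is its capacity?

Edges leaving {Res, A, B, D}: B→C (2), D→C (3), D→Out (5).
Cut capacity = 2 + 3 + 5 = 10.

10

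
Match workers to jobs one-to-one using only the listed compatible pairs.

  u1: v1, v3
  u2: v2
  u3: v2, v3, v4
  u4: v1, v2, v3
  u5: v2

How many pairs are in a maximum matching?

Unit-capacity flow: source→left, listed edges, right→sink; max matching = max flow.
Augmenting path u1→v1 (+1); matched 1.
Augmenting path u2→v2 (+1); matched 2.
Augmenting path u3→v3 (+1); matched 3.
Augmenting path u4→v3→u3→v4 (+1); matched 4.
No augmenting path remains; maximum matching = 4.
König certificate: {u1, u3, u4, v2} is a vertex cover of size 4 (every listed pair touches it), so no matching can be larger.

4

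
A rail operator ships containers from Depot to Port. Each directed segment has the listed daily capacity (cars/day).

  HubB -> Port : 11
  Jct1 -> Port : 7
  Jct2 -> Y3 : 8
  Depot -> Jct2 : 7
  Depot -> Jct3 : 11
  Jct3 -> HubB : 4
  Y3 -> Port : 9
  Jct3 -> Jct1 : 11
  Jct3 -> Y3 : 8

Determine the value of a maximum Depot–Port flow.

18

Augment Depot→Jct2→Y3→Port: bottleneck 7, flow now 7.
Augment Depot→Jct3→Jct1→Port: bottleneck 7, flow now 14.
Augment Depot→Jct3→HubB→Port: bottleneck 4, flow now 18.
No augmenting path remains; maximum flow = 18.
In the residual graph, reachable from Depot: {Depot}.
Min-cut edges: Depot→Jct2 (7), Depot→Jct3 (11); capacity 7 + 11 = 18.
This cut is saturated, so no flow can exceed 18.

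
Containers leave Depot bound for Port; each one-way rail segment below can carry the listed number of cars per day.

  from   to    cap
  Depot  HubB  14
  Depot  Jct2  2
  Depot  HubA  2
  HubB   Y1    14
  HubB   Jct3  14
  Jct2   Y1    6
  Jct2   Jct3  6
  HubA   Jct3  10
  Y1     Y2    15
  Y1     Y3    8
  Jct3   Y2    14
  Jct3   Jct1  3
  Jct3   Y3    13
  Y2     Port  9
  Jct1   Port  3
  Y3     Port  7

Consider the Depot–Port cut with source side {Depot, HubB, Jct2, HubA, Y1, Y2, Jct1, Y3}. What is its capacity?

49

Edges leaving {Depot, HubB, Jct2, HubA, Y1, Y2, Jct1, Y3}: HubB→Jct3 (14), Jct2→Jct3 (6), HubA→Jct3 (10), Y2→Port (9), Jct1→Port (3), Y3→Port (7).
Cut capacity = 14 + 6 + 10 + 9 + 3 + 7 = 49.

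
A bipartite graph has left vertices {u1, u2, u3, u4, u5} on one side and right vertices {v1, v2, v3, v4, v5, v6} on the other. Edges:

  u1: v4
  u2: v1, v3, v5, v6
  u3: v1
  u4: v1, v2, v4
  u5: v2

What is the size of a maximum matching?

4

Unit-capacity flow: source→left, listed edges, right→sink; max matching = max flow.
Augmenting path u1→v4 (+1); matched 1.
Augmenting path u2→v1 (+1); matched 2.
Augmenting path u4→v2 (+1); matched 3.
Augmenting path u3→v1→u2→v3 (+1); matched 4.
No augmenting path remains; maximum matching = 4.
König certificate: {u2, v1, v2, v4} is a vertex cover of size 4 (every listed pair touches it), so no matching can be larger.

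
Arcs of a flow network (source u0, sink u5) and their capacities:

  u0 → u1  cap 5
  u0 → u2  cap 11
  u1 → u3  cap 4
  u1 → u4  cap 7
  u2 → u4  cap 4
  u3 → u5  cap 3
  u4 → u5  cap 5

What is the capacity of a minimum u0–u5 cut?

Augment u0→u1→u3→u5: bottleneck 3, flow now 3.
Augment u0→u1→u4→u5: bottleneck 2, flow now 5.
Augment u0→u2→u4→u5: bottleneck 3, flow now 8.
No augmenting path remains; maximum flow = 8.
By max-flow min-cut, the minimum cut capacity equals the max flow.
In the residual graph, reachable from u0: {u0, u1, u2, u3, u4}.
Min-cut edges: u3→u5 (3), u4→u5 (5); capacity 3 + 5 = 8.

8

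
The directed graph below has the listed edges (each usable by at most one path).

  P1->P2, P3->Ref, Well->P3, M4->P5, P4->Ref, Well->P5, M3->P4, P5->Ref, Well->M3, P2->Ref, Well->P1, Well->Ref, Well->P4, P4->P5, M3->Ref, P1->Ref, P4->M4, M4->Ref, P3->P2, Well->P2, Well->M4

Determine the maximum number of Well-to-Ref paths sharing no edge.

8

Assign every edge capacity 1; by Menger, the answer equals the max flow.
Path Well→Ref (+1); total 1.
Path Well→P3→Ref (+1); total 2.
Path Well→P2→Ref (+1); total 3.
Path Well→P1→Ref (+1); total 4.
Path Well→M4→Ref (+1); total 5.
Path Well→M3→Ref (+1); total 6.
Path Well→P4→Ref (+1); total 7.
Path Well→P5→Ref (+1); total 8.
No residual Well→Ref path; max flow = 8.
Certifying cut of size 8: {Well→M3, Well→M4, Well→P1, Well→P2, Well→P3, Well→P4, Well→P5, Well→Ref}.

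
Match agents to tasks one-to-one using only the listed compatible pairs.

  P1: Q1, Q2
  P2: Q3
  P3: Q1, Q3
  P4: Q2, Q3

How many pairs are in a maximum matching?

3

Unit-capacity flow: source→left, listed edges, right→sink; max matching = max flow.
Augmenting path P1→Q1 (+1); matched 1.
Augmenting path P2→Q3 (+1); matched 2.
Augmenting path P4→Q2 (+1); matched 3.
No augmenting path remains; maximum matching = 3.
König certificate: {Q1, Q2, Q3} is a vertex cover of size 3 (every listed pair touches it), so no matching can be larger.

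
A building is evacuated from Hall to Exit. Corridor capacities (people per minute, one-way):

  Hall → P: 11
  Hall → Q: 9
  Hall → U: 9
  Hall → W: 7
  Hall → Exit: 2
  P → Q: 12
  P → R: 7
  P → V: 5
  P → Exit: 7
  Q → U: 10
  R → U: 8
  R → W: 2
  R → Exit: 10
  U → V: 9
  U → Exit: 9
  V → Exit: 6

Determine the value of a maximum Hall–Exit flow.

28

Augment Hall→Exit: bottleneck 2, flow now 2.
Augment Hall→P→Exit: bottleneck 7, flow now 9.
Augment Hall→U→Exit: bottleneck 9, flow now 18.
Augment Hall→P→R→Exit: bottleneck 4, flow now 22.
Augment Hall→Q→U→V→Exit: bottleneck 6, flow now 28.
No augmenting path remains; maximum flow = 28.
In the residual graph, reachable from Hall: {Hall, Q, U, V, W}.
Min-cut edges: Hall→P (11), Hall→Exit (2), U→Exit (9), V→Exit (6); capacity 11 + 2 + 9 + 6 = 28.
This cut is saturated, so no flow can exceed 28.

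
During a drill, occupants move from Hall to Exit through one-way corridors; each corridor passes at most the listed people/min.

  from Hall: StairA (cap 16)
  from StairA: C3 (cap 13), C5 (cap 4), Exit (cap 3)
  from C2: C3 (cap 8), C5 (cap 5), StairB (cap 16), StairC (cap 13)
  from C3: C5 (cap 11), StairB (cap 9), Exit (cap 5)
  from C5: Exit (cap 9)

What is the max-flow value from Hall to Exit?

Augment Hall→StairA→Exit: bottleneck 3, flow now 3.
Augment Hall→StairA→C3→Exit: bottleneck 5, flow now 8.
Augment Hall→StairA→C5→Exit: bottleneck 4, flow now 12.
Augment Hall→StairA→C3→C5→Exit: bottleneck 4, flow now 16.
No augmenting path remains; maximum flow = 16.
In the residual graph, reachable from Hall: {Hall}.
Min-cut edges: Hall→StairA (16); capacity 16 = 16.
This cut is saturated, so no flow can exceed 16.

16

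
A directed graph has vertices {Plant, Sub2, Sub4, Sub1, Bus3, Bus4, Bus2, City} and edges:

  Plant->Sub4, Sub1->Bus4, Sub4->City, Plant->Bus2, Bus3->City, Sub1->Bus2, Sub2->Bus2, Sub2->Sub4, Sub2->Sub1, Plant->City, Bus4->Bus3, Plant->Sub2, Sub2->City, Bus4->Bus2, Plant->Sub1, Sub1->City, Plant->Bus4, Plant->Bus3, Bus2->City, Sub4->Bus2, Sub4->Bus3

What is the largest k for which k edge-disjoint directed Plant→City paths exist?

Assign every edge capacity 1; by Menger, the answer equals the max flow.
Path Plant→City (+1); total 1.
Path Plant→Sub2→City (+1); total 2.
Path Plant→Sub4→City (+1); total 3.
Path Plant→Sub1→City (+1); total 4.
Path Plant→Bus3→City (+1); total 5.
Path Plant→Bus2→City (+1); total 6.
No residual Plant→City path; max flow = 6.
Certifying cut of size 6: {Bus2→City, Bus3→City, Plant→City, Plant→Sub1, Plant→Sub2, Plant→Sub4}.

6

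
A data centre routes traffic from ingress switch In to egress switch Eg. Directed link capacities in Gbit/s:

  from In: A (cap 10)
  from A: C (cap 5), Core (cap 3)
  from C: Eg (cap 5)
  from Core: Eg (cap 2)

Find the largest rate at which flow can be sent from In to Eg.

7

Augment In→A→C→Eg: bottleneck 5, flow now 5.
Augment In→A→Core→Eg: bottleneck 2, flow now 7.
No augmenting path remains; maximum flow = 7.
In the residual graph, reachable from In: {In, A, Core}.
Min-cut edges: A→C (5), Core→Eg (2); capacity 5 + 2 = 7.
This cut is saturated, so no flow can exceed 7.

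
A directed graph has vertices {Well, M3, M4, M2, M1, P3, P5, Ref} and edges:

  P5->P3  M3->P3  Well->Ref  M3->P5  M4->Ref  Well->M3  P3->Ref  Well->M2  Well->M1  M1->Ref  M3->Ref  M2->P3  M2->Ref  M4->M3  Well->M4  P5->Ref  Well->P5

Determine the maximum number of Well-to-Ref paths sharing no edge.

Assign every edge capacity 1; by Menger, the answer equals the max flow.
Path Well→Ref (+1); total 1.
Path Well→M3→Ref (+1); total 2.
Path Well→M4→Ref (+1); total 3.
Path Well→M2→Ref (+1); total 4.
Path Well→M1→Ref (+1); total 5.
Path Well→P5→Ref (+1); total 6.
No residual Well→Ref path; max flow = 6.
Certifying cut of size 6: {Well→M1, Well→M2, Well→M3, Well→M4, Well→P5, Well→Ref}.

6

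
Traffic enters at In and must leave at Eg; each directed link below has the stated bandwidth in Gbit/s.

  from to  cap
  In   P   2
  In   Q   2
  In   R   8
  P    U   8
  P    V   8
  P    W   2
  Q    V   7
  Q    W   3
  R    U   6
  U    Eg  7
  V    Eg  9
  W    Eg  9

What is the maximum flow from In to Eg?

10

Augment In→P→U→Eg: bottleneck 2, flow now 2.
Augment In→Q→V→Eg: bottleneck 2, flow now 4.
Augment In→R→U→Eg: bottleneck 5, flow now 9.
Augment In→R→U→P→V→Eg: bottleneck 1, flow now 10. (uses reverse residual edge)
No augmenting path remains; maximum flow = 10.
In the residual graph, reachable from In: {In, R}.
Min-cut edges: In→P (2), In→Q (2), R→U (6); capacity 2 + 2 + 6 = 10.
This cut is saturated, so no flow can exceed 10.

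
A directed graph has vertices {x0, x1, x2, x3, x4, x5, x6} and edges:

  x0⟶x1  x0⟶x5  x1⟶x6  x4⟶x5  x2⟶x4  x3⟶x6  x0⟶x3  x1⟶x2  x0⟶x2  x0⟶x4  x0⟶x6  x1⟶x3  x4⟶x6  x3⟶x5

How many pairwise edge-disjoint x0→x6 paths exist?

Assign every edge capacity 1; by Menger, the answer equals the max flow.
Path x0→x6 (+1); total 1.
Path x0→x1→x6 (+1); total 2.
Path x0→x3→x6 (+1); total 3.
Path x0→x4→x6 (+1); total 4.
No residual x0→x6 path; max flow = 4.
Certifying cut of size 4: {x0→x1, x0→x3, x0→x6, x4→x6}.

4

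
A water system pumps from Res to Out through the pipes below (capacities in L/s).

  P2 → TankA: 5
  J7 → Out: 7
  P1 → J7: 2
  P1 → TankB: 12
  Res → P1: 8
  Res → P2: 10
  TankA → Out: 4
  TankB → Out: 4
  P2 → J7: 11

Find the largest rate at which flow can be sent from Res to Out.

Augment Res→P2→J7→Out: bottleneck 7, flow now 7.
Augment Res→P2→TankA→Out: bottleneck 3, flow now 10.
Augment Res→P1→TankB→Out: bottleneck 4, flow now 14.
Augment Res→P1→J7→P2→TankA→Out: bottleneck 1, flow now 15. (uses reverse residual edge)
No augmenting path remains; maximum flow = 15.
In the residual graph, reachable from Res: {Res, P2, P1, J7, TankA, TankB}.
Min-cut edges: J7→Out (7), TankA→Out (4), TankB→Out (4); capacity 7 + 4 + 4 = 15.
This cut is saturated, so no flow can exceed 15.

15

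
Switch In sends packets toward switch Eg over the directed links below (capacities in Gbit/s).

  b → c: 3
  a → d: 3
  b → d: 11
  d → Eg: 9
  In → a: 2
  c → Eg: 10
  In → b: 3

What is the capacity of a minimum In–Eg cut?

Augment In→a→d→Eg: bottleneck 2, flow now 2.
Augment In→b→c→Eg: bottleneck 3, flow now 5.
No augmenting path remains; maximum flow = 5.
By max-flow min-cut, the minimum cut capacity equals the max flow.
In the residual graph, reachable from In: {In}.
Min-cut edges: In→a (2), In→b (3); capacity 2 + 3 = 5.

5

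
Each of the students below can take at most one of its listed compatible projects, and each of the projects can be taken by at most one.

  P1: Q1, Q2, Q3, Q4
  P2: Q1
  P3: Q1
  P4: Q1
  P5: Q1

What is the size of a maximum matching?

Unit-capacity flow: source→left, listed edges, right→sink; max matching = max flow.
Augmenting path P1→Q1 (+1); matched 1.
Augmenting path P2→Q1→P1→Q2 (+1); matched 2.
No augmenting path remains; maximum matching = 2.
König certificate: {P1, Q1} is a vertex cover of size 2 (every listed pair touches it), so no matching can be larger.

2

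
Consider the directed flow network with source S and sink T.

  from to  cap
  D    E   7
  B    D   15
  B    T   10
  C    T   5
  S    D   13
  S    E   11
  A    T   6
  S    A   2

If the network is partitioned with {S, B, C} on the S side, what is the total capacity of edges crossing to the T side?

Edges leaving {S, B, C}: S→A (2), S→D (13), S→E (11), B→D (15), B→T (10), C→T (5).
Cut capacity = 2 + 13 + 11 + 15 + 10 + 5 = 56.

56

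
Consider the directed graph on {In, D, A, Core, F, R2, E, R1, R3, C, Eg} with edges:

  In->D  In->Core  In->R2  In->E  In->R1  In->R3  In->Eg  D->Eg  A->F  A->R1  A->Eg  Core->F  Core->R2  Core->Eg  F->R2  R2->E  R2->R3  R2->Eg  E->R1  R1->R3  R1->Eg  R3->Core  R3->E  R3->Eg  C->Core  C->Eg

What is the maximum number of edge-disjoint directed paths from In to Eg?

6

Assign every edge capacity 1; by Menger, the answer equals the max flow.
Path In→Eg (+1); total 1.
Path In→D→Eg (+1); total 2.
Path In→Core→Eg (+1); total 3.
Path In→R2→Eg (+1); total 4.
Path In→R1→Eg (+1); total 5.
Path In→R3→Eg (+1); total 6.
No residual In→Eg path; max flow = 6.
Certifying cut of size 6: {Core→Eg, In→D, In→Eg, R1→Eg, R2→Eg, R3→Eg}.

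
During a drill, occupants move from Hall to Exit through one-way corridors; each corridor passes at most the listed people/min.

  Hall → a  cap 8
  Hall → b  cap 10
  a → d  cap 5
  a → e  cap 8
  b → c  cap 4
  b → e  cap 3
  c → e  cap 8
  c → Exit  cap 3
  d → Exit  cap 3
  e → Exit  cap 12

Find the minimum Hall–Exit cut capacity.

Augment Hall→a→d→Exit: bottleneck 3, flow now 3.
Augment Hall→a→e→Exit: bottleneck 5, flow now 8.
Augment Hall→b→c→Exit: bottleneck 3, flow now 11.
Augment Hall→b→e→Exit: bottleneck 3, flow now 14.
Augment Hall→b→c→e→Exit: bottleneck 1, flow now 15.
No augmenting path remains; maximum flow = 15.
By max-flow min-cut, the minimum cut capacity equals the max flow.
In the residual graph, reachable from Hall: {Hall, b}.
Min-cut edges: Hall→a (8), b→c (4), b→e (3); capacity 8 + 4 + 3 = 15.

15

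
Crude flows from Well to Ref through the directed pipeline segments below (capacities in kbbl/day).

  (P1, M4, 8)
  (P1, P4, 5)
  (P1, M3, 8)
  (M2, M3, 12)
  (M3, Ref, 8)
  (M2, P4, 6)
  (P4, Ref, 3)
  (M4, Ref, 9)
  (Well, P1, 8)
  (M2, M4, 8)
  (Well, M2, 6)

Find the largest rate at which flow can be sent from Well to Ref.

Augment Well→M2→M3→Ref: bottleneck 6, flow now 6.
Augment Well→P1→M3→Ref: bottleneck 2, flow now 8.
Augment Well→P1→P4→Ref: bottleneck 3, flow now 11.
Augment Well→P1→M4→Ref: bottleneck 3, flow now 14.
No augmenting path remains; maximum flow = 14.
In the residual graph, reachable from Well: {Well}.
Min-cut edges: Well→M2 (6), Well→P1 (8); capacity 6 + 8 = 14.
This cut is saturated, so no flow can exceed 14.

14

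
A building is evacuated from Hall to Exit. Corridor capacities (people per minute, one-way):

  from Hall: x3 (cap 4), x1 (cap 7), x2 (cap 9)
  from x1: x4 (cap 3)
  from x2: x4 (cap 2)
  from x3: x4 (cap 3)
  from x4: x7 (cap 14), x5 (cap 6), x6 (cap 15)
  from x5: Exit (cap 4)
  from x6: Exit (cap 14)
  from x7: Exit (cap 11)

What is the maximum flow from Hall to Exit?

8

Augment Hall→x1→x4→x5→Exit: bottleneck 3, flow now 3.
Augment Hall→x2→x4→x5→Exit: bottleneck 1, flow now 4.
Augment Hall→x2→x4→x6→Exit: bottleneck 1, flow now 5.
Augment Hall→x3→x4→x6→Exit: bottleneck 3, flow now 8.
No augmenting path remains; maximum flow = 8.
In the residual graph, reachable from Hall: {Hall, x1, x2, x3}.
Min-cut edges: x1→x4 (3), x2→x4 (2), x3→x4 (3); capacity 3 + 2 + 3 = 8.
This cut is saturated, so no flow can exceed 8.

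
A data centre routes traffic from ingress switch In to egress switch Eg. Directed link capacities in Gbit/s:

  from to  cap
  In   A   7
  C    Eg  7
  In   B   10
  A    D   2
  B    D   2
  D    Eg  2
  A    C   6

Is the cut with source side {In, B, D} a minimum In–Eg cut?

No — its capacity is 9, but the minimum cut has capacity 8.

Given cut capacity: 7 + 2 = 9.
Augment In→A→C→Eg: bottleneck 6, flow now 6.
Augment In→A→D→Eg: bottleneck 1, flow now 7.
Augment In→B→D→Eg: bottleneck 1, flow now 8.
No augmenting path remains; maximum flow = 8.
In the residual graph, reachable from In: {In, A, B, D}.
Min-cut edges: A→C (6), D→Eg (2); capacity 6 + 2 = 8.
Cut capacity 9 exceeds the max flow 8, so it is not minimum.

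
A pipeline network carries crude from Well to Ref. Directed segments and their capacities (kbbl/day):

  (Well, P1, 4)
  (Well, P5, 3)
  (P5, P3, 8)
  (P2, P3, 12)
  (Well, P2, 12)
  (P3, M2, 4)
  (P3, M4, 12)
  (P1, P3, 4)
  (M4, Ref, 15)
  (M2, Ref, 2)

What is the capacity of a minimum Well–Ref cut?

Augment Well→P1→P3→M4→Ref: bottleneck 4, flow now 4.
Augment Well→P5→P3→M4→Ref: bottleneck 3, flow now 7.
Augment Well→P2→P3→M4→Ref: bottleneck 5, flow now 12.
Augment Well→P2→P3→M2→Ref: bottleneck 2, flow now 14.
No augmenting path remains; maximum flow = 14.
By max-flow min-cut, the minimum cut capacity equals the max flow.
In the residual graph, reachable from Well: {Well, P1, P5, P2, P3, M2}.
Min-cut edges: P3→M4 (12), M2→Ref (2); capacity 12 + 2 = 14.

14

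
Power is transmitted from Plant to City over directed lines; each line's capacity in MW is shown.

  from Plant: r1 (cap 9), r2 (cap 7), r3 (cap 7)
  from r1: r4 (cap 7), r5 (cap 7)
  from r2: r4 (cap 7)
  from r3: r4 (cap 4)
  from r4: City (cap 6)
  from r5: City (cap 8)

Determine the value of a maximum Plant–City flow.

Augment Plant→r1→r4→City: bottleneck 6, flow now 6.
Augment Plant→r1→r5→City: bottleneck 3, flow now 9.
Augment Plant→r2→r4→r1→r5→City: bottleneck 4, flow now 13. (uses reverse residual edge)
No augmenting path remains; maximum flow = 13.
In the residual graph, reachable from Plant: {Plant, r1, r2, r3, r4}.
Min-cut edges: r1→r5 (7), r4→City (6); capacity 7 + 6 = 13.
This cut is saturated, so no flow can exceed 13.

13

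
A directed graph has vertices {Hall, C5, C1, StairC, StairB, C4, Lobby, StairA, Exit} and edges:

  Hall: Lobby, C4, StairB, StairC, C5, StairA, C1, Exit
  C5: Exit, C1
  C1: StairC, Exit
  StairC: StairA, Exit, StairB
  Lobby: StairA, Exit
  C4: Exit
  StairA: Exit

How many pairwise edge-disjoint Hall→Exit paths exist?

7

Assign every edge capacity 1; by Menger, the answer equals the max flow.
Path Hall→Exit (+1); total 1.
Path Hall→C5→Exit (+1); total 2.
Path Hall→C1→Exit (+1); total 3.
Path Hall→StairC→Exit (+1); total 4.
Path Hall→C4→Exit (+1); total 5.
Path Hall→Lobby→Exit (+1); total 6.
Path Hall→StairA→Exit (+1); total 7.
No residual Hall→Exit path; max flow = 7.
Certifying cut of size 7: {Hall→C1, Hall→C4, Hall→C5, Hall→Exit, Hall→Lobby, Hall→StairA, Hall→StairC}.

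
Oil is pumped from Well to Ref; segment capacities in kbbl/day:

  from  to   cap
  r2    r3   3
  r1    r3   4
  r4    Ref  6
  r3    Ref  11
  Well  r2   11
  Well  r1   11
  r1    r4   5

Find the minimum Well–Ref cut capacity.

12

Augment Well→r1→r3→Ref: bottleneck 4, flow now 4.
Augment Well→r1→r4→Ref: bottleneck 5, flow now 9.
Augment Well→r2→r3→Ref: bottleneck 3, flow now 12.
No augmenting path remains; maximum flow = 12.
By max-flow min-cut, the minimum cut capacity equals the max flow.
In the residual graph, reachable from Well: {Well, r1, r2}.
Min-cut edges: r1→r3 (4), r1→r4 (5), r2→r3 (3); capacity 4 + 5 + 3 = 12.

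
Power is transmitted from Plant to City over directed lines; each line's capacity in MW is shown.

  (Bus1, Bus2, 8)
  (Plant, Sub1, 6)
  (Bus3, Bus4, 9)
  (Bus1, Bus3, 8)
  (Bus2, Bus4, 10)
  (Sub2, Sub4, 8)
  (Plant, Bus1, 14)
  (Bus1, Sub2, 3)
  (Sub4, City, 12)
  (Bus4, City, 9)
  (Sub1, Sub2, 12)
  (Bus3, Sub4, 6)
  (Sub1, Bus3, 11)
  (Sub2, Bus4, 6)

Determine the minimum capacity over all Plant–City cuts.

20

Augment Plant→Bus1→Sub2→Sub4→City: bottleneck 3, flow now 3.
Augment Plant→Bus1→Bus2→Bus4→City: bottleneck 8, flow now 11.
Augment Plant→Bus1→Bus3→Sub4→City: bottleneck 3, flow now 14.
Augment Plant→Sub1→Sub2→Sub4→City: bottleneck 5, flow now 19.
Augment Plant→Sub1→Sub2→Bus4→City: bottleneck 1, flow now 20.
No augmenting path remains; maximum flow = 20.
By max-flow min-cut, the minimum cut capacity equals the max flow.
In the residual graph, reachable from Plant: {Plant}.
Min-cut edges: Plant→Bus1 (14), Plant→Sub1 (6); capacity 14 + 6 = 20.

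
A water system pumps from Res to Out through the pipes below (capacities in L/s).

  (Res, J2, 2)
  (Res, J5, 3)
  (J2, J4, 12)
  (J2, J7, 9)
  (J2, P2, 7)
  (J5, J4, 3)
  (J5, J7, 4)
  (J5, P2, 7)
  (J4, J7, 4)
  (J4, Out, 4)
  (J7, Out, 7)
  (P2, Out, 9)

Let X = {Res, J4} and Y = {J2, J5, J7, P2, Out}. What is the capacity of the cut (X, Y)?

13

Edges leaving {Res, J4}: Res→J2 (2), Res→J5 (3), J4→J7 (4), J4→Out (4).
Cut capacity = 2 + 3 + 4 + 4 = 13.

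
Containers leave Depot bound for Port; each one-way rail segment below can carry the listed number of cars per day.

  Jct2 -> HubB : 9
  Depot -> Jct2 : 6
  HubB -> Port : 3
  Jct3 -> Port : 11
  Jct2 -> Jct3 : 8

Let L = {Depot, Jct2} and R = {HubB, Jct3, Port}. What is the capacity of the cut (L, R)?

17

Edges leaving {Depot, Jct2}: Jct2→HubB (9), Jct2→Jct3 (8).
Cut capacity = 9 + 8 = 17.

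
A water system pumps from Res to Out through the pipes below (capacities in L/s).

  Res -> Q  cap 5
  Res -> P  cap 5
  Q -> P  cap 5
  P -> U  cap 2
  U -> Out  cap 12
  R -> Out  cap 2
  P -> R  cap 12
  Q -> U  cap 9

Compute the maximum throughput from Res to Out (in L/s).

Augment Res→P→R→Out: bottleneck 2, flow now 2.
Augment Res→P→U→Out: bottleneck 2, flow now 4.
Augment Res→Q→U→Out: bottleneck 5, flow now 9.
No augmenting path remains; maximum flow = 9.
In the residual graph, reachable from Res: {Res, P, R}.
Min-cut edges: Res→Q (5), P→U (2), R→Out (2); capacity 5 + 2 + 2 = 9.
This cut is saturated, so no flow can exceed 9.

9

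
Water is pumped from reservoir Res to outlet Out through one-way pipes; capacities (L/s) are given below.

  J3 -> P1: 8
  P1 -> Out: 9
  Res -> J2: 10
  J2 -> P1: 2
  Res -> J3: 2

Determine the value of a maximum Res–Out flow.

4

Augment Res→J2→P1→Out: bottleneck 2, flow now 2.
Augment Res→J3→P1→Out: bottleneck 2, flow now 4.
No augmenting path remains; maximum flow = 4.
In the residual graph, reachable from Res: {Res, J2}.
Min-cut edges: Res→J3 (2), J2→P1 (2); capacity 2 + 2 = 4.
This cut is saturated, so no flow can exceed 4.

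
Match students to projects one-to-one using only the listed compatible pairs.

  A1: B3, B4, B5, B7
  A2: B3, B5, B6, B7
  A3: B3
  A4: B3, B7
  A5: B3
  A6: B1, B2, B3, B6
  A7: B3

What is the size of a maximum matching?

Unit-capacity flow: source→left, listed edges, right→sink; max matching = max flow.
Augmenting path A1→B3 (+1); matched 1.
Augmenting path A2→B5 (+1); matched 2.
Augmenting path A4→B7 (+1); matched 3.
Augmenting path A6→B1 (+1); matched 4.
Augmenting path A3→B3→A1→B4 (+1); matched 5.
No augmenting path remains; maximum matching = 5.
König certificate: {A1, A2, A4, A6, B3} is a vertex cover of size 5 (every listed pair touches it), so no matching can be larger.

5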